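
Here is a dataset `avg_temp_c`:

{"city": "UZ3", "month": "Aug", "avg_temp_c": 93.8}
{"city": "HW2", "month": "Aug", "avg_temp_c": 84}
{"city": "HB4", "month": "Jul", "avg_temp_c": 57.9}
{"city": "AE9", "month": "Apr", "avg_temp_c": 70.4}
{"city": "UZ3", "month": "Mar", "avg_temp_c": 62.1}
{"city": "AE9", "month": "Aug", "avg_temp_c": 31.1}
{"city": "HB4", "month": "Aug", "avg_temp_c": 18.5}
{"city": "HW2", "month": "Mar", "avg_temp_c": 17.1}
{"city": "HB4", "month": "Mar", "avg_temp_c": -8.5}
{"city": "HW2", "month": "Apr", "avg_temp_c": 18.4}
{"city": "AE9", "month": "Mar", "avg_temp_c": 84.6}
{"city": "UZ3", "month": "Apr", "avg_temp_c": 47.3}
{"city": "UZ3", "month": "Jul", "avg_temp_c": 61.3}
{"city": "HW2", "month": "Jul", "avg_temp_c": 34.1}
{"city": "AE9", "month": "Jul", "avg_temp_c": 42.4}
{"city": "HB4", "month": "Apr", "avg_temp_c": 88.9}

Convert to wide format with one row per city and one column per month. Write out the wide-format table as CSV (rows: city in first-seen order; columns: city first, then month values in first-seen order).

city,Aug,Jul,Apr,Mar
UZ3,93.8,61.3,47.3,62.1
HW2,84,34.1,18.4,17.1
HB4,18.5,57.9,88.9,-8.5
AE9,31.1,42.4,70.4,84.6

Columns: city plus the 4 distinct month values (Aug, Jul, Apr, Mar).
For example, row UZ3 column Aug takes avg_temp_c=93.8 from the long row (UZ3, Aug).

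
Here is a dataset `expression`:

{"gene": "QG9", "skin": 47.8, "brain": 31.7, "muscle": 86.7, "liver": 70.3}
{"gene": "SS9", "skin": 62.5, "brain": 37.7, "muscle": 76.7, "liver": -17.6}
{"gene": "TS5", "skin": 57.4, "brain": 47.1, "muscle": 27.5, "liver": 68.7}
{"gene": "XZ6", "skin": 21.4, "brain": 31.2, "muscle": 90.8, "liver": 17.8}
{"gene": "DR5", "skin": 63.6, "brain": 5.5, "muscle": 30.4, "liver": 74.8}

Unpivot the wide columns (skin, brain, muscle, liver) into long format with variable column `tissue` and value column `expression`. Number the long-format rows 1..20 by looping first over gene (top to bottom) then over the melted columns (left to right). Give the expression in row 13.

21.4

20 rows total (5 × 4). Row 13: index ⌊(13-1)/4⌋ = 3 into gene → XZ6; (13-1) mod 4 = 0 into the melted columns → skin.
So row 13 is (XZ6, skin, 21.4); expression = 21.4.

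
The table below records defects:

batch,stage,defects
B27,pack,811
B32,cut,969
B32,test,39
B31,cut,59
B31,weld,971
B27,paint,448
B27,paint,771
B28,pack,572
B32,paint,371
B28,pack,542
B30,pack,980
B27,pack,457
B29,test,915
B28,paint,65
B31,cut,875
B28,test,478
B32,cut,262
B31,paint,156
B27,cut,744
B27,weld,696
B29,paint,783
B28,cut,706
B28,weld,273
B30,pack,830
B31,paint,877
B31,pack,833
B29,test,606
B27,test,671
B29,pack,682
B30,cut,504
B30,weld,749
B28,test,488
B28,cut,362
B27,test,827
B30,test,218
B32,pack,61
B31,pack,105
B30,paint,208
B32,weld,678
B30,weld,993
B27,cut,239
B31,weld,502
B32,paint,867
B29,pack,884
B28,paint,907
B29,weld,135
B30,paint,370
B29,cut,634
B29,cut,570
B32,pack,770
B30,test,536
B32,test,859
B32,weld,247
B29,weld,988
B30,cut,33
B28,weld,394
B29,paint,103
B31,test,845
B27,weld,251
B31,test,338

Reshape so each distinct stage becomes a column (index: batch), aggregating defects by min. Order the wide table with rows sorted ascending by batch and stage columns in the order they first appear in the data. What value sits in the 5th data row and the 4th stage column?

With rows sorted ascending by batch, row 5 is batch=B31. stage columns in first-appearance order: pack, cut, test, weld, paint; column 4 is weld.
Long rows with batch=B31, stage=weld: min(971, 502) = 502.

502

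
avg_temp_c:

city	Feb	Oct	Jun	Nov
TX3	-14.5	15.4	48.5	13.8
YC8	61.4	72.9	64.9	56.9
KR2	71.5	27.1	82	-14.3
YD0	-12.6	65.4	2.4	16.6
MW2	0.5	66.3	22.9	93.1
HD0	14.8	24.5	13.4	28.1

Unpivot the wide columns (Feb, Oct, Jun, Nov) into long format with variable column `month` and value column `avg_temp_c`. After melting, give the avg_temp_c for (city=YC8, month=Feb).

61.4

Unpivoting turns each (city, wide-column) pair into one long row.
The wide cell at row YC8, column Feb holds 61.4, so the long row (YC8, Feb) has avg_temp_c=61.4.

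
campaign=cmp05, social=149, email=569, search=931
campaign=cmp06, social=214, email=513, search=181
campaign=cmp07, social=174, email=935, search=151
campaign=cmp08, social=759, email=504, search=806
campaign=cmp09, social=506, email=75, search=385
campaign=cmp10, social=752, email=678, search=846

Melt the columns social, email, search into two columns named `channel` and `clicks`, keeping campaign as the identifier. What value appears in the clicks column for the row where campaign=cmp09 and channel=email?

Unpivoting turns each (campaign, wide-column) pair into one long row.
The wide cell at row cmp09, column email holds 75, so the long row (cmp09, email) has clicks=75.

75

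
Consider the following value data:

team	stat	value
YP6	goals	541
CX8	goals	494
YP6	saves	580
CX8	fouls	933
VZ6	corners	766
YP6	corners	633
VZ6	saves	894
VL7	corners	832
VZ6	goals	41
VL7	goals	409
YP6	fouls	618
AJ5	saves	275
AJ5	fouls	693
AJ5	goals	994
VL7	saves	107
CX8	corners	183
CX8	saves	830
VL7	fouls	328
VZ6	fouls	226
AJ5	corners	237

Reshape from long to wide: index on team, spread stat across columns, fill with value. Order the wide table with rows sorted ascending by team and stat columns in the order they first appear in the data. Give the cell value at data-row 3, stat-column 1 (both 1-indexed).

409

With rows sorted ascending by team, row 3 is team=VL7. stat columns in first-appearance order: goals, saves, fouls, corners; column 1 is goals.
Long rows with team=VL7, stat=goals: value = 409.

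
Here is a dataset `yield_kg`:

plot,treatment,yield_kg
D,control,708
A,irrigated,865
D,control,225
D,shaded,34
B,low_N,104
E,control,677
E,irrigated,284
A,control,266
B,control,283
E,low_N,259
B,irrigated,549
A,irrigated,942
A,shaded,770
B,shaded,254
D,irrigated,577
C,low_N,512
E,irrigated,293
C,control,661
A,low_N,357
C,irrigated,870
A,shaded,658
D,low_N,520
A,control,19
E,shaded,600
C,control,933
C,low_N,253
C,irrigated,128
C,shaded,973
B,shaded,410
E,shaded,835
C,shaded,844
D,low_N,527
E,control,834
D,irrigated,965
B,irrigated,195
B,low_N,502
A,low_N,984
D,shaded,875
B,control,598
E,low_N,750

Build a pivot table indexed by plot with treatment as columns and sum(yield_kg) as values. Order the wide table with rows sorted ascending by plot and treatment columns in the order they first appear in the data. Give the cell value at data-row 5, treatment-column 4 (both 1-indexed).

1009

With rows sorted ascending by plot, row 5 is plot=E. treatment columns in first-appearance order: control, irrigated, shaded, low_N; column 4 is low_N.
Long rows with plot=E, treatment=low_N: 259 + 750 = 1009.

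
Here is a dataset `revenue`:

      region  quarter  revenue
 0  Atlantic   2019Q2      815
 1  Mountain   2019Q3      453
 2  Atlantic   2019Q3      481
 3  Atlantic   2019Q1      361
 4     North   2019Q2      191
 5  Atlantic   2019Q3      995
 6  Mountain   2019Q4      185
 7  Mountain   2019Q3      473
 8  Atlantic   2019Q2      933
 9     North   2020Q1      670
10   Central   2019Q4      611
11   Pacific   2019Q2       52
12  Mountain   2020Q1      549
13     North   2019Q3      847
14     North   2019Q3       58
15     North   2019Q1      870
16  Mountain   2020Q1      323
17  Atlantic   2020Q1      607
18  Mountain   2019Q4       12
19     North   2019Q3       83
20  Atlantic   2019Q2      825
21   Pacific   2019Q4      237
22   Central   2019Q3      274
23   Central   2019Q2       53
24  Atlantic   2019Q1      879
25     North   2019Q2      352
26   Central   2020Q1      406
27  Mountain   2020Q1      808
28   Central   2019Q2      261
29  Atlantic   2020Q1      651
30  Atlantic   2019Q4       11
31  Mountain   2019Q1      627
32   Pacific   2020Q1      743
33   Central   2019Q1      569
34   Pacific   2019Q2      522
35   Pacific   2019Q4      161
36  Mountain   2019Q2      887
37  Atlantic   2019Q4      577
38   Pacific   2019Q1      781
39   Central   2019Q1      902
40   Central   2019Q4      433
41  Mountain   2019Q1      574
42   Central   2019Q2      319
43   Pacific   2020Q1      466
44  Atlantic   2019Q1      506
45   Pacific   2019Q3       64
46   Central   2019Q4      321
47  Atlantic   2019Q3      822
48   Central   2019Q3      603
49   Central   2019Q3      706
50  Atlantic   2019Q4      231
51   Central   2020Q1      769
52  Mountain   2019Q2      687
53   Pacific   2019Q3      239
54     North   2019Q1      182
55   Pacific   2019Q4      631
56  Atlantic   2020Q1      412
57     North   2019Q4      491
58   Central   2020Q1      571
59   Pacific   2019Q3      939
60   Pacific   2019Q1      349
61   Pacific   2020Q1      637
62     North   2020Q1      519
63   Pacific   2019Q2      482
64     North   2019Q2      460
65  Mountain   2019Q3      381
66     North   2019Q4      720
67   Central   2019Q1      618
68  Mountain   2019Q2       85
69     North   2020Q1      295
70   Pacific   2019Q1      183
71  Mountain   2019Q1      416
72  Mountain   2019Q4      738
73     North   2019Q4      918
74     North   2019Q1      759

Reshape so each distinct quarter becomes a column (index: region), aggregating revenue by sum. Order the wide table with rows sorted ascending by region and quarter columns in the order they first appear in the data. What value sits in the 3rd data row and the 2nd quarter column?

With rows sorted ascending by region, row 3 is region=Mountain. quarter columns in first-appearance order: 2019Q2, 2019Q3, 2019Q1, 2019Q4, 2020Q1; column 2 is 2019Q3.
Long rows with region=Mountain, quarter=2019Q3: 453 + 473 + 381 = 1307.

1307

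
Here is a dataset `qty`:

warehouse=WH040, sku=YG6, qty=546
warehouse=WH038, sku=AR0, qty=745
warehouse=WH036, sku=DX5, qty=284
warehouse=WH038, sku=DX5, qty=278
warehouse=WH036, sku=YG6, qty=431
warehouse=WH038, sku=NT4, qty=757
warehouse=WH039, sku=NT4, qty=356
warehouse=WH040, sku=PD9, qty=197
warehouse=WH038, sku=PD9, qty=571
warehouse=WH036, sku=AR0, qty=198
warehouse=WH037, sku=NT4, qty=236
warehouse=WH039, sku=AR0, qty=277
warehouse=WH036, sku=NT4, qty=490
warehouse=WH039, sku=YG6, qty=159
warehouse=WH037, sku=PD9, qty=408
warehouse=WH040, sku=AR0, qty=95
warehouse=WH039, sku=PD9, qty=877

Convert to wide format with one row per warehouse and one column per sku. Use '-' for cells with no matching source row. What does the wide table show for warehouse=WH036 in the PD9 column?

No long-format row has warehouse=WH036 and sku=PD9, so the cell is -.

-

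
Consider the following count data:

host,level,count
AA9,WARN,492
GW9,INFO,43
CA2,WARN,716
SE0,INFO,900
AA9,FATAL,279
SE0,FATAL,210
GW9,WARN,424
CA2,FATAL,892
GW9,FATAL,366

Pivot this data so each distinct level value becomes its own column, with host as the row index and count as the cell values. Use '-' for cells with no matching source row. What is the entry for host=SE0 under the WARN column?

No long-format row has host=SE0 and level=WARN, so the cell is -.

-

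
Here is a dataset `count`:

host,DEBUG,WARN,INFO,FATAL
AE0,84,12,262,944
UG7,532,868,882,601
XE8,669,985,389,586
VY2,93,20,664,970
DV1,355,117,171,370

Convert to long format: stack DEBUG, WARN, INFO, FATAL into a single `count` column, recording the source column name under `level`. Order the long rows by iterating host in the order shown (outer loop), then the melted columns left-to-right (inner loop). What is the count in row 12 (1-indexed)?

20 rows total (5 × 4). Row 12: index ⌊(12-1)/4⌋ = 2 into host → XE8; (12-1) mod 4 = 3 into the melted columns → FATAL.
So row 12 is (XE8, FATAL, 586); count = 586.

586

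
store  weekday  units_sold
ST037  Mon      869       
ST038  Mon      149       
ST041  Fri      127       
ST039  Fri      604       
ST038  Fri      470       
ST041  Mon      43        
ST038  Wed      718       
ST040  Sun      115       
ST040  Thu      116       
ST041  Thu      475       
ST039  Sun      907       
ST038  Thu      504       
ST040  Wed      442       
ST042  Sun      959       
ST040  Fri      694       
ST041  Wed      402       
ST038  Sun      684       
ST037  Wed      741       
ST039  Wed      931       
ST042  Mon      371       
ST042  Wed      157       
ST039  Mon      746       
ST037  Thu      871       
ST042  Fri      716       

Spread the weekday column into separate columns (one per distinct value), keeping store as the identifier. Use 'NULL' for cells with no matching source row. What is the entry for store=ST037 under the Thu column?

The long row with store=ST037, weekday=Thu has units_sold=871.

871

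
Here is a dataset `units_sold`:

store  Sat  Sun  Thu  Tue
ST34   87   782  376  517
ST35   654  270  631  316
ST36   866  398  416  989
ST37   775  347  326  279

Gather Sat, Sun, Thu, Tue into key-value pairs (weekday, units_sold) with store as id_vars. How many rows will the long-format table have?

16

4 store values × 4 melted columns = 16 rows.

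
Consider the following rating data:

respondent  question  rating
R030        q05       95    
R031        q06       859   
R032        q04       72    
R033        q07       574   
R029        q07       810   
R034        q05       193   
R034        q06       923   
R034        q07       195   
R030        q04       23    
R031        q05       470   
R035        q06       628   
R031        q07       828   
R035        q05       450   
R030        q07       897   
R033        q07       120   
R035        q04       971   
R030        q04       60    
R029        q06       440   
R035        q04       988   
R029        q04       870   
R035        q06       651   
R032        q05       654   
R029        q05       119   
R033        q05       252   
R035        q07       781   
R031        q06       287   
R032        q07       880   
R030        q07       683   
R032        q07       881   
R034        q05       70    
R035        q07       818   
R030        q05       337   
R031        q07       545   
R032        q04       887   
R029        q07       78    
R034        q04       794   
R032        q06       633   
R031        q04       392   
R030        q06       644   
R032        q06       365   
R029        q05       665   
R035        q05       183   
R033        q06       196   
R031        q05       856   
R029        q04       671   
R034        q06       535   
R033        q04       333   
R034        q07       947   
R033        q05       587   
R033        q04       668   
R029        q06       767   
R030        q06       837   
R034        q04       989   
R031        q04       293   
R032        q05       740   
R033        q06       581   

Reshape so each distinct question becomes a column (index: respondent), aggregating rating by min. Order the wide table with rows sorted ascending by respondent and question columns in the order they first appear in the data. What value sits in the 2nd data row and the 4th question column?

With rows sorted ascending by respondent, row 2 is respondent=R030. question columns in first-appearance order: q05, q06, q04, q07; column 4 is q07.
Long rows with respondent=R030, question=q07: min(897, 683) = 683.

683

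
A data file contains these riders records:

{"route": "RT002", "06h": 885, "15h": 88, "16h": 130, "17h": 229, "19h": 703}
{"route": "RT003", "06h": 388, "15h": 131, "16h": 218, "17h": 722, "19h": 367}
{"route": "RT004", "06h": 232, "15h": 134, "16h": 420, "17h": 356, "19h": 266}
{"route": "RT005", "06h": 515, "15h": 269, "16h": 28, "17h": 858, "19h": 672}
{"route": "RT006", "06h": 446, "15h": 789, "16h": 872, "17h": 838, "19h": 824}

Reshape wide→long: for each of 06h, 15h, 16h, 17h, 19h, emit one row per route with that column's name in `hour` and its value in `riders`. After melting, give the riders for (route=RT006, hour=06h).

446

Unpivoting turns each (route, wide-column) pair into one long row.
The wide cell at row RT006, column 06h holds 446, so the long row (RT006, 06h) has riders=446.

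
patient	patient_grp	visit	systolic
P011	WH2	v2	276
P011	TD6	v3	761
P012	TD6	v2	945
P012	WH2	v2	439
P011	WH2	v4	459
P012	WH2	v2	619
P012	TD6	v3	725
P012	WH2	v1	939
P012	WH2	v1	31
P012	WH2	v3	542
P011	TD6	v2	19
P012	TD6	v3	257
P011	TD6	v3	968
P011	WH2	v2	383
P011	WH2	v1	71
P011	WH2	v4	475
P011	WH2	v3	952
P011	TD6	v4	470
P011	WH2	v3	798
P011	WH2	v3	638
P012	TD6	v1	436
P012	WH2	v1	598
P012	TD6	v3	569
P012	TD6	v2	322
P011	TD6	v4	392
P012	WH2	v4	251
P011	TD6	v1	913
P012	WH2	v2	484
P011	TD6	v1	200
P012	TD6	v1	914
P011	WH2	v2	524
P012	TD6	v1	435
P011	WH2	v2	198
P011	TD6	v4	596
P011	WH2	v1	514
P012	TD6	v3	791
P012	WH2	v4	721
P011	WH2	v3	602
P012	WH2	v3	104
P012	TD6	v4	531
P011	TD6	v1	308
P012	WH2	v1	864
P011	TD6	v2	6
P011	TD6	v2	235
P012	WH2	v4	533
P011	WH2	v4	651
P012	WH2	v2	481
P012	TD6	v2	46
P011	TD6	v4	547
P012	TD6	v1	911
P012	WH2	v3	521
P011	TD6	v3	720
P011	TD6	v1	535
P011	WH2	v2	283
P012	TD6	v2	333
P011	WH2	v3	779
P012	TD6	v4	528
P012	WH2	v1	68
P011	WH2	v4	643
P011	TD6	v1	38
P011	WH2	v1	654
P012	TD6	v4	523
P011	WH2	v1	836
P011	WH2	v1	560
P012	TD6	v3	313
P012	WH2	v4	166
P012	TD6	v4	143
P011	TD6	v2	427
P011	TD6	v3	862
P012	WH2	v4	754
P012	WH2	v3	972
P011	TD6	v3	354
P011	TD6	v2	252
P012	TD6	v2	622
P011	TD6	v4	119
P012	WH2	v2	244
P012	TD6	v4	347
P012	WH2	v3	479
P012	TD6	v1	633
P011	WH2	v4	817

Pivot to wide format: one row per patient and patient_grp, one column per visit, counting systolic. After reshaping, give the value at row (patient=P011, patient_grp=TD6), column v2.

5

Rows with patient=P011, patient_grp=TD6 and visit=v2: systolic values are 19, 6, 235, 427, 252.
5 rows match — count = 5.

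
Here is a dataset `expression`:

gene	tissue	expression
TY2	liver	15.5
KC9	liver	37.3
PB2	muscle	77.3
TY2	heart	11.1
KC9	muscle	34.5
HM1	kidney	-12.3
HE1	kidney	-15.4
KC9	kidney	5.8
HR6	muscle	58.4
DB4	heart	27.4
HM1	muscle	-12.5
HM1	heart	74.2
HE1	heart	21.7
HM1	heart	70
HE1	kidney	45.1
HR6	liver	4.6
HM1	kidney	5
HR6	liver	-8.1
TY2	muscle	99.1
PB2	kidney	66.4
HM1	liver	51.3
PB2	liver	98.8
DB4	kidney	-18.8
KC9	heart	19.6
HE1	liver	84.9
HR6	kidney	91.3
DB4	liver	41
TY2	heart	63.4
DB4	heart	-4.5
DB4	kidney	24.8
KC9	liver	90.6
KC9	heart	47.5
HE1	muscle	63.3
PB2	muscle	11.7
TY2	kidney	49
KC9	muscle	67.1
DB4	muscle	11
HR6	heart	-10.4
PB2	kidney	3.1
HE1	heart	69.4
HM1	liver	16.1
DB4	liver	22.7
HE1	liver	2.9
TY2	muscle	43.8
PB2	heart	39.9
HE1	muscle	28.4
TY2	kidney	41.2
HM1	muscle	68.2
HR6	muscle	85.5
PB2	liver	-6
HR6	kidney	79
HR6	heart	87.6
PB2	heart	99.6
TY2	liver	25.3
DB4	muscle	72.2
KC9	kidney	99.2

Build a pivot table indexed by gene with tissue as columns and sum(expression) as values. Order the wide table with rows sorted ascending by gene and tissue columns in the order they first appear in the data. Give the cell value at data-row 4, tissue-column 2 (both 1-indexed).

With rows sorted ascending by gene, row 4 is gene=HR6. tissue columns in first-appearance order: liver, muscle, heart, kidney; column 2 is muscle.
Long rows with gene=HR6, tissue=muscle: 58.4 + 85.5 = 143.9.

143.9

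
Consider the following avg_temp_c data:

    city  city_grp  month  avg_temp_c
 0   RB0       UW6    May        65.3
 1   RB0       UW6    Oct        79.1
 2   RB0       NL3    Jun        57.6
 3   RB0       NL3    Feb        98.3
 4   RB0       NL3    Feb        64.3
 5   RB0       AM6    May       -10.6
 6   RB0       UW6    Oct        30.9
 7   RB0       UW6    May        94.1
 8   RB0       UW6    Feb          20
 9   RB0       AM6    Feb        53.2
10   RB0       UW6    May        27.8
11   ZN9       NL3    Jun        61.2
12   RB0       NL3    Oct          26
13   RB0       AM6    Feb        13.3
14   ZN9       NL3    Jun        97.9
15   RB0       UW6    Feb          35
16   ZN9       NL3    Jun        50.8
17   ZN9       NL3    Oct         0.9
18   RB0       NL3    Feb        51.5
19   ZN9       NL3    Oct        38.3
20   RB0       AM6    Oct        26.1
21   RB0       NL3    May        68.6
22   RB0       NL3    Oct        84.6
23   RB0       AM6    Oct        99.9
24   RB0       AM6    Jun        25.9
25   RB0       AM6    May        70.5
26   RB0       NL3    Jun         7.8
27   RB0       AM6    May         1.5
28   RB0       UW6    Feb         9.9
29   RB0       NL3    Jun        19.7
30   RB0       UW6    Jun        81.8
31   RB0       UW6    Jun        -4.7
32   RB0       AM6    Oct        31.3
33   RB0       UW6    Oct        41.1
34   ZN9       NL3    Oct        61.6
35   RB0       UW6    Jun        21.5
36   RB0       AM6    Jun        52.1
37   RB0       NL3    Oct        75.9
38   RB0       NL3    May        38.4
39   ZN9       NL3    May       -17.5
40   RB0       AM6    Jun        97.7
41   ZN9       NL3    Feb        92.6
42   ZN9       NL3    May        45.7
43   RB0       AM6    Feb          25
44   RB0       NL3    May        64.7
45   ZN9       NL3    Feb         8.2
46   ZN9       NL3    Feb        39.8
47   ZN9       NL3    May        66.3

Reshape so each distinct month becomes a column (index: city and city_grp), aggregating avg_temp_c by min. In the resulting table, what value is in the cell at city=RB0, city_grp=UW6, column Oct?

30.9

Rows with city=RB0, city_grp=UW6 and month=Oct: avg_temp_c values are 79.1, 30.9, 41.1.
min(79.1, 30.9, 41.1) = 30.9.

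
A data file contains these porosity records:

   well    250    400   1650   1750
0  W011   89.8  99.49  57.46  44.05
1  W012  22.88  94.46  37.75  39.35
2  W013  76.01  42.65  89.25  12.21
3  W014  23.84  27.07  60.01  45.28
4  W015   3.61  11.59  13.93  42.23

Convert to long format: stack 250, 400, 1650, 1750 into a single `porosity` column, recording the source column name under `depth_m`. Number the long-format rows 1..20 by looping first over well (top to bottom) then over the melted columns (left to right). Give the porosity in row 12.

12.21

20 rows total (5 × 4). Row 12: index ⌊(12-1)/4⌋ = 2 into well → W013; (12-1) mod 4 = 3 into the melted columns → 1750.
So row 12 is (W013, 1750, 12.21); porosity = 12.21.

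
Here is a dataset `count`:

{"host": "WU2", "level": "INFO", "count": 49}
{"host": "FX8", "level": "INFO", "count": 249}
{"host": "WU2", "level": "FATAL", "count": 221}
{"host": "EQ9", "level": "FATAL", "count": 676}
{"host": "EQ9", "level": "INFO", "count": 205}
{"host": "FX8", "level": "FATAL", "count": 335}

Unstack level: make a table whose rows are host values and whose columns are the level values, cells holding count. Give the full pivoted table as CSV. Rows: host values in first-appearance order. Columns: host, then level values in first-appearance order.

host,INFO,FATAL
WU2,49,221
FX8,249,335
EQ9,205,676

Columns: host plus the 2 distinct level values (INFO, FATAL).
For example, row WU2 column INFO takes count=49 from the long row (WU2, INFO).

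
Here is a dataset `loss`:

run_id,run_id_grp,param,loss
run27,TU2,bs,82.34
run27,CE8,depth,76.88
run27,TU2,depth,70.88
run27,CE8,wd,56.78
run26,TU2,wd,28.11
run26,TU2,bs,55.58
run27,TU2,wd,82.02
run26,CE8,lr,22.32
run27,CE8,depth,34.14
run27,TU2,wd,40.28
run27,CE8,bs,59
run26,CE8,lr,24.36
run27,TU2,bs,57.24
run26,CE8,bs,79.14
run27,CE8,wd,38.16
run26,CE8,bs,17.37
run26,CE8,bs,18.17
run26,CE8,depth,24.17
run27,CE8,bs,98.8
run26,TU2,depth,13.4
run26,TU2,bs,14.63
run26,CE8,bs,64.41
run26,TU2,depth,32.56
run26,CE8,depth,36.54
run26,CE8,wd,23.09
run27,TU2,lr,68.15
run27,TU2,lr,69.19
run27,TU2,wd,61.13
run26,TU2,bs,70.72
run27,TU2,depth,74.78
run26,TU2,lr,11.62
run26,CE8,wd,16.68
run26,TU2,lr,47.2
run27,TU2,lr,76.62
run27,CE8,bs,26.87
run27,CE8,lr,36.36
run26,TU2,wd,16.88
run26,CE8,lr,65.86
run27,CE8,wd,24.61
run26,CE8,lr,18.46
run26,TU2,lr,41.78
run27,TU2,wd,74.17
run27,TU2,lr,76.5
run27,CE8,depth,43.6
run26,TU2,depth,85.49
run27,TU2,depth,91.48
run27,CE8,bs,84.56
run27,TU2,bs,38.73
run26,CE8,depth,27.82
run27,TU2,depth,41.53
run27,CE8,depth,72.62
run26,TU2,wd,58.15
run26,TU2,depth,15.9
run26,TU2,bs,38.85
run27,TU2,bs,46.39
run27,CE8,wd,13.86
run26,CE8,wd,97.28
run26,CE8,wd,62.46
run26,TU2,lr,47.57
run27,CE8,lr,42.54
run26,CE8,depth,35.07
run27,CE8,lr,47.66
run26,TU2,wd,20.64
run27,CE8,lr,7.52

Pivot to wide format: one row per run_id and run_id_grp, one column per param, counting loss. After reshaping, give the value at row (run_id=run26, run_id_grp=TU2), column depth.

Rows with run_id=run26, run_id_grp=TU2 and param=depth: loss values are 13.4, 32.56, 85.49, 15.9.
4 rows match — count = 4.

4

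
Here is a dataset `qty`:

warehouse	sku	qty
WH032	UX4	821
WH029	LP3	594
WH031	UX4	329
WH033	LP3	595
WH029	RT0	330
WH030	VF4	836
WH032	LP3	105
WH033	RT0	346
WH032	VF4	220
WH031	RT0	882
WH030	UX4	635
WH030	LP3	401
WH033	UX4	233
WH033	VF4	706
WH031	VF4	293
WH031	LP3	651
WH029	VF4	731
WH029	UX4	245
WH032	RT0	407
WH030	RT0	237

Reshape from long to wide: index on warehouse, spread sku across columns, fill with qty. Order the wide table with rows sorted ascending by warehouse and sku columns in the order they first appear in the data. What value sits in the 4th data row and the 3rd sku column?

407

With rows sorted ascending by warehouse, row 4 is warehouse=WH032. sku columns in first-appearance order: UX4, LP3, RT0, VF4; column 3 is RT0.
Long rows with warehouse=WH032, sku=RT0: qty = 407.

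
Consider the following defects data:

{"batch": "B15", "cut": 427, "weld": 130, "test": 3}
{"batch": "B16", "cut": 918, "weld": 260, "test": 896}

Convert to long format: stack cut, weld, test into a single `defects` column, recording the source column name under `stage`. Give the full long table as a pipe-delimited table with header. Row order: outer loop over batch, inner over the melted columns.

| batch | stage | defects |
| B15 | cut | 427 |
| B15 | weld | 130 |
| B15 | test | 3 |
| B16 | cut | 918 |
| B16 | weld | 260 |
| B16 | test | 896 |

Each (batch, column) pair becomes one row: 2 × 3 = 6 rows.
For example, (B15, cut) → defects=427.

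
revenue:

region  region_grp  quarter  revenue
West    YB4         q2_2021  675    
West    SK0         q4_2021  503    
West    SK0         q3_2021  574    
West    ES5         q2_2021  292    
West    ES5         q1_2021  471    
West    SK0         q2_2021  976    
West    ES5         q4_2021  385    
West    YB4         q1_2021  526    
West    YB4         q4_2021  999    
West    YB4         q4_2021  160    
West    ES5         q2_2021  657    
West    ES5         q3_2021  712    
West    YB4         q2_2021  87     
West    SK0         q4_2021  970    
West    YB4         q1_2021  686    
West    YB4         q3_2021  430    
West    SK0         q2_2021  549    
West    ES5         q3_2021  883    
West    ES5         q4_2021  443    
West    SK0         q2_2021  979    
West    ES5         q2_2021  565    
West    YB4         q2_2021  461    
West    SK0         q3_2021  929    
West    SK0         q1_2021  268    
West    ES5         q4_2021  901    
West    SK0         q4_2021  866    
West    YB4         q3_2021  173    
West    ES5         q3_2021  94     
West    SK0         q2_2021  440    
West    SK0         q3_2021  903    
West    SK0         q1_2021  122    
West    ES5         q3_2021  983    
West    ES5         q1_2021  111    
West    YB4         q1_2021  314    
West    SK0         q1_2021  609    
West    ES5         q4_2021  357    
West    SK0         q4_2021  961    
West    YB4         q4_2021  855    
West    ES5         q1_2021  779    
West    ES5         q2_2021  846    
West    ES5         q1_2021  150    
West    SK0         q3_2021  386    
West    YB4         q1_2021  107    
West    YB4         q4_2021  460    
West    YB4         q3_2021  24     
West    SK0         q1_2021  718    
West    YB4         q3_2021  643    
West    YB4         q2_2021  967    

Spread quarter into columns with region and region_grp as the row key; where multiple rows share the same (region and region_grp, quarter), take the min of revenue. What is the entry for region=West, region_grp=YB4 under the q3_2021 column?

24

Rows with region=West, region_grp=YB4 and quarter=q3_2021: revenue values are 430, 173, 24, 643.
min(430, 173, 24, 643) = 24.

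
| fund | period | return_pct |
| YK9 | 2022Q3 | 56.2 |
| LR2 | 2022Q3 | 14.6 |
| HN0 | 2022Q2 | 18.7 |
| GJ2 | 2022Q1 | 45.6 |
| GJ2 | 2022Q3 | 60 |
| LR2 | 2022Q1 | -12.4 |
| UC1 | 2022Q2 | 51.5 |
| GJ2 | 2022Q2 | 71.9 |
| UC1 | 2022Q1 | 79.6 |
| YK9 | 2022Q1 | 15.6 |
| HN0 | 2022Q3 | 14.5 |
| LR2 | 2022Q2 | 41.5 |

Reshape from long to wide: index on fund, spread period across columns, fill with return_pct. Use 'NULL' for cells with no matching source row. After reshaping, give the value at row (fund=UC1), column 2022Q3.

NULL

No long-format row has fund=UC1 and period=2022Q3, so the cell is NULL.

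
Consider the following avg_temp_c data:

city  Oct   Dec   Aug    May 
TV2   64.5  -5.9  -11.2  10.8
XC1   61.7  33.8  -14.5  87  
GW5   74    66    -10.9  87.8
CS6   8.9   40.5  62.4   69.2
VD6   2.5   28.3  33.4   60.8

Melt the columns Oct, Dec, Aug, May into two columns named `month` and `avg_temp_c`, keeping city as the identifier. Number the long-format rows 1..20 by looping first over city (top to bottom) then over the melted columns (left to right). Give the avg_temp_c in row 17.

2.5

20 rows total (5 × 4). Row 17: index ⌊(17-1)/4⌋ = 4 into city → VD6; (17-1) mod 4 = 0 into the melted columns → Oct.
So row 17 is (VD6, Oct, 2.5); avg_temp_c = 2.5.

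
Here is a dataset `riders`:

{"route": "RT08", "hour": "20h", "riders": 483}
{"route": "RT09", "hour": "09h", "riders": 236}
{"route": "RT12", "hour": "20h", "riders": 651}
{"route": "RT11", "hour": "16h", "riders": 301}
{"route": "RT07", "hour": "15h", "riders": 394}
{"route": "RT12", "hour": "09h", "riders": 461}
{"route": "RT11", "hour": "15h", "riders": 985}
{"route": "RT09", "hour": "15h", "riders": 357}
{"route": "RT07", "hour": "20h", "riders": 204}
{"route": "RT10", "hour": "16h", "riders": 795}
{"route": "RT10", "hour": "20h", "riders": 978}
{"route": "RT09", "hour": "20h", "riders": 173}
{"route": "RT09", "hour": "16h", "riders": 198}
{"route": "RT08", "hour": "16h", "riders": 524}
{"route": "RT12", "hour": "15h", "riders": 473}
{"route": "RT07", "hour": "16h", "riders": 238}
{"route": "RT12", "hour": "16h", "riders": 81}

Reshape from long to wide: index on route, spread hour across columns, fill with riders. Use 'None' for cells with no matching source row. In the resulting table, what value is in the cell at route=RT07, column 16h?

The long row with route=RT07, hour=16h has riders=238.

238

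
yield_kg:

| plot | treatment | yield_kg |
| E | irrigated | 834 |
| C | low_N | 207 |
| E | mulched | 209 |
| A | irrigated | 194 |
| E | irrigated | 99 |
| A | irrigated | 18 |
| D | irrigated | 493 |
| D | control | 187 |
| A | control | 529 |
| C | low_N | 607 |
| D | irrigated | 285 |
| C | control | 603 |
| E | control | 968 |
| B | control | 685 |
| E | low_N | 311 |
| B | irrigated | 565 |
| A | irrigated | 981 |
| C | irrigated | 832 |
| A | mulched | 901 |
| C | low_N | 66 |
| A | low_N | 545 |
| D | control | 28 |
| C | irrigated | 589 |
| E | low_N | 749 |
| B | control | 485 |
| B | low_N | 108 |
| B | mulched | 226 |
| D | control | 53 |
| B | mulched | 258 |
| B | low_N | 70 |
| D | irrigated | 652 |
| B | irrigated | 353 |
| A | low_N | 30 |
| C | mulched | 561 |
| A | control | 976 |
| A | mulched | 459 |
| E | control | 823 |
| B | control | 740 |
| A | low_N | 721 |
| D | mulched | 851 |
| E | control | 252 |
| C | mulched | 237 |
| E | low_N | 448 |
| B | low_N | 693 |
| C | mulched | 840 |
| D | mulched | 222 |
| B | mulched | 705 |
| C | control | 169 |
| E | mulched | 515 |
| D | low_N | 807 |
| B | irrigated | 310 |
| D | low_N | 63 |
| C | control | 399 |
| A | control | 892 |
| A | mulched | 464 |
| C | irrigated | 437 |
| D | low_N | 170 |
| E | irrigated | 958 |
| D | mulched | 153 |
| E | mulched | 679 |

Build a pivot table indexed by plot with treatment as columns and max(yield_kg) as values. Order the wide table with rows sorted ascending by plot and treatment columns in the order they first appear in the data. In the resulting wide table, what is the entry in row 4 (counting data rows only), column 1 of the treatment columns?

652

With rows sorted ascending by plot, row 4 is plot=D. treatment columns in first-appearance order: irrigated, low_N, mulched, control; column 1 is irrigated.
Long rows with plot=D, treatment=irrigated: max(493, 285, 652) = 652.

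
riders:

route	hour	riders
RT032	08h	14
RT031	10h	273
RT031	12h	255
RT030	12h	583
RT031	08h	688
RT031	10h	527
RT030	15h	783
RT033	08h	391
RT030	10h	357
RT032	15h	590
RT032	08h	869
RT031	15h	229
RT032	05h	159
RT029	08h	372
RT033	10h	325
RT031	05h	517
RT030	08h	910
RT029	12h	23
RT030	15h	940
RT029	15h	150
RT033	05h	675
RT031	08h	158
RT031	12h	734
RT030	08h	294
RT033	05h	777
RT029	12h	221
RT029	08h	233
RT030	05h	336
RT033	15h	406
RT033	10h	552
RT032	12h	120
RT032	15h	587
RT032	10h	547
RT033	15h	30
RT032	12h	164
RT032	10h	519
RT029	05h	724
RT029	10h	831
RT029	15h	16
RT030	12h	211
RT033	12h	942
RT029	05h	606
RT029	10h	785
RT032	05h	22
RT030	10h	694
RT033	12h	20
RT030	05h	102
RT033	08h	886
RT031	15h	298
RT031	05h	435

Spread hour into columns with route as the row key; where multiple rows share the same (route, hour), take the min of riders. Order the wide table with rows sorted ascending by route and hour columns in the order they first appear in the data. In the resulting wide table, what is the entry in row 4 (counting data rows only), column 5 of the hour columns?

22

With rows sorted ascending by route, row 4 is route=RT032. hour columns in first-appearance order: 08h, 10h, 12h, 15h, 05h; column 5 is 05h.
Long rows with route=RT032, hour=05h: min(159, 22) = 22.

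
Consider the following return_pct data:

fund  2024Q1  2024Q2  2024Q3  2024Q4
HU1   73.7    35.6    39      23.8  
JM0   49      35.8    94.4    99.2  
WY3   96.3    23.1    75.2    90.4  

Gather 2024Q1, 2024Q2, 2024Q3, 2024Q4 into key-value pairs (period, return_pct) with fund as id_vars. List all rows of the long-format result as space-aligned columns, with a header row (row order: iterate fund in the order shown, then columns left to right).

fund  period  return_pct
HU1   2024Q1  73.7      
HU1   2024Q2  35.6      
HU1   2024Q3  39        
HU1   2024Q4  23.8      
JM0   2024Q1  49        
JM0   2024Q2  35.8      
JM0   2024Q3  94.4      
JM0   2024Q4  99.2      
WY3   2024Q1  96.3      
WY3   2024Q2  23.1      
WY3   2024Q3  75.2      
WY3   2024Q4  90.4      

Each (fund, column) pair becomes one row: 3 × 4 = 12 rows.
For example, (HU1, 2024Q1) → return_pct=73.7.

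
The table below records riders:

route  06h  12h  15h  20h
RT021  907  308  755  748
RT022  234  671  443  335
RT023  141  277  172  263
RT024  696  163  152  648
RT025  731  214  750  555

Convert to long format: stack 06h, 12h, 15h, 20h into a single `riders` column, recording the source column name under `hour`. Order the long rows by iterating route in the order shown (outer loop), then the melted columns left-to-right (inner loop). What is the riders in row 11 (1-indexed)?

172

20 rows total (5 × 4). Row 11: index ⌊(11-1)/4⌋ = 2 into route → RT023; (11-1) mod 4 = 2 into the melted columns → 15h.
So row 11 is (RT023, 15h, 172); riders = 172.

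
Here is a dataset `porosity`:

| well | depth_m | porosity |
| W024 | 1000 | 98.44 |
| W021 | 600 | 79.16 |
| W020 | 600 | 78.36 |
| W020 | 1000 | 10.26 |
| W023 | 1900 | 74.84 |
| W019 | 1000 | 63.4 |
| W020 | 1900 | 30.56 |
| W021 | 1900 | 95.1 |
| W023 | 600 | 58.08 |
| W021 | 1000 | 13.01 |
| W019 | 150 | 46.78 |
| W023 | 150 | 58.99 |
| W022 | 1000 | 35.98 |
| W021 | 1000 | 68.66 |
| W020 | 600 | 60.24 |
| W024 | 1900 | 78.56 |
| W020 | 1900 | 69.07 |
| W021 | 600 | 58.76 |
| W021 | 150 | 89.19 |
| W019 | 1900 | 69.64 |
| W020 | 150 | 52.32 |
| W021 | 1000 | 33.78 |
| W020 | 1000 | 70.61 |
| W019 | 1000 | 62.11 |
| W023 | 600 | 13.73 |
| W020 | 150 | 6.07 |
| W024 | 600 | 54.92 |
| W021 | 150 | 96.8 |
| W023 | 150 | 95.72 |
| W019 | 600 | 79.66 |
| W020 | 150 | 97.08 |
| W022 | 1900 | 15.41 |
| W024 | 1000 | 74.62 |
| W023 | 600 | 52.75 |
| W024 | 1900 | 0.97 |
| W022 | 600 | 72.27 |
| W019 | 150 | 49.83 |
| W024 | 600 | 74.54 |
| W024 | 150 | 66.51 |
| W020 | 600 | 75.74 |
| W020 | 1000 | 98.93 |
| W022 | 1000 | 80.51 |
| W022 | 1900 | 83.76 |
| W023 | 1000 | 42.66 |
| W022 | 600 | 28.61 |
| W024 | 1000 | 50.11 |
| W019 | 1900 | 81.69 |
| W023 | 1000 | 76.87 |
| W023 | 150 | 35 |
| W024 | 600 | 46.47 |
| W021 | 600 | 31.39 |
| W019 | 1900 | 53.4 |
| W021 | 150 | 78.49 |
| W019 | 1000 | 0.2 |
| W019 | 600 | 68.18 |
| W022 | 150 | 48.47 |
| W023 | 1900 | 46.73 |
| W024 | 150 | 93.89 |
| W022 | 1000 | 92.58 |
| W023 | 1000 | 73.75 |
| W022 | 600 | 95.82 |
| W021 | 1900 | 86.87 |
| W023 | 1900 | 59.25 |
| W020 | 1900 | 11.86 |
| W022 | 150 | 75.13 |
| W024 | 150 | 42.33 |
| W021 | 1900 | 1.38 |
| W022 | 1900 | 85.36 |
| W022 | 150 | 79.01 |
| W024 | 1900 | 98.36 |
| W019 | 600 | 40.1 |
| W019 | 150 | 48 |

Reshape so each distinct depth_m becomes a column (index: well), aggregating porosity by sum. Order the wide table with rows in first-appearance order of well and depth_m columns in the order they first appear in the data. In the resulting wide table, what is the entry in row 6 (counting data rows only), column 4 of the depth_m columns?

With rows in first-appearance order of well, row 6 is well=W022. depth_m columns in first-appearance order: 1000, 600, 1900, 150; column 4 is 150.
Long rows with well=W022, depth_m=150: 48.47 + 75.13 + 79.01 = 202.61.

202.61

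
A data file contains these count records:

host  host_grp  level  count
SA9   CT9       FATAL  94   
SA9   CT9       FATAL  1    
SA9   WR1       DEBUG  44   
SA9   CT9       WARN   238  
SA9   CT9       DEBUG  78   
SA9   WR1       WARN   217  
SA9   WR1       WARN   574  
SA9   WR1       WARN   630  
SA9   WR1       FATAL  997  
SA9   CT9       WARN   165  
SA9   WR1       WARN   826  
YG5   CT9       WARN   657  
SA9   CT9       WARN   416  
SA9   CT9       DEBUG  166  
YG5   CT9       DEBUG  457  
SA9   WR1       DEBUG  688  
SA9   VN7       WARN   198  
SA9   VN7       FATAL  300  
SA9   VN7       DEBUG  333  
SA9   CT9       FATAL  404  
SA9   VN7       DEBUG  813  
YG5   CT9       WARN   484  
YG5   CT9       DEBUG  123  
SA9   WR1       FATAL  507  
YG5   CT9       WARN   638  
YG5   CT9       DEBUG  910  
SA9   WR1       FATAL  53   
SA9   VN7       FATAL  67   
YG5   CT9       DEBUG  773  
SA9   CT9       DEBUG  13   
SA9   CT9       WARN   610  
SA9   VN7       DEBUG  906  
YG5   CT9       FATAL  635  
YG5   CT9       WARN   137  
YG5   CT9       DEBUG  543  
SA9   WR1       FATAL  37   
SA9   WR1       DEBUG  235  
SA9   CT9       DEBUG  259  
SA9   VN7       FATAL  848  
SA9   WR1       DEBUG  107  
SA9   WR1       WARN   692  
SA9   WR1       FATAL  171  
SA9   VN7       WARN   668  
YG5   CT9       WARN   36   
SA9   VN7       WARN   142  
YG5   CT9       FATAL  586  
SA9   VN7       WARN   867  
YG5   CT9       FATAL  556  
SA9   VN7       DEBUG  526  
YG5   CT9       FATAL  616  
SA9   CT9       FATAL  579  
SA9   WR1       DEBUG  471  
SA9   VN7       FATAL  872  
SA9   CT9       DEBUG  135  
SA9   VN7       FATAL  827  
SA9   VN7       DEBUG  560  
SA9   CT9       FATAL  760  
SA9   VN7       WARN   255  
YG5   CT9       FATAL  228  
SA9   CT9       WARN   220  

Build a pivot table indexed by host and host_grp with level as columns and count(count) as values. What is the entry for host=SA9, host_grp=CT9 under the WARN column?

Rows with host=SA9, host_grp=CT9 and level=WARN: count values are 238, 165, 416, 610, 220.
5 rows match — count = 5.

5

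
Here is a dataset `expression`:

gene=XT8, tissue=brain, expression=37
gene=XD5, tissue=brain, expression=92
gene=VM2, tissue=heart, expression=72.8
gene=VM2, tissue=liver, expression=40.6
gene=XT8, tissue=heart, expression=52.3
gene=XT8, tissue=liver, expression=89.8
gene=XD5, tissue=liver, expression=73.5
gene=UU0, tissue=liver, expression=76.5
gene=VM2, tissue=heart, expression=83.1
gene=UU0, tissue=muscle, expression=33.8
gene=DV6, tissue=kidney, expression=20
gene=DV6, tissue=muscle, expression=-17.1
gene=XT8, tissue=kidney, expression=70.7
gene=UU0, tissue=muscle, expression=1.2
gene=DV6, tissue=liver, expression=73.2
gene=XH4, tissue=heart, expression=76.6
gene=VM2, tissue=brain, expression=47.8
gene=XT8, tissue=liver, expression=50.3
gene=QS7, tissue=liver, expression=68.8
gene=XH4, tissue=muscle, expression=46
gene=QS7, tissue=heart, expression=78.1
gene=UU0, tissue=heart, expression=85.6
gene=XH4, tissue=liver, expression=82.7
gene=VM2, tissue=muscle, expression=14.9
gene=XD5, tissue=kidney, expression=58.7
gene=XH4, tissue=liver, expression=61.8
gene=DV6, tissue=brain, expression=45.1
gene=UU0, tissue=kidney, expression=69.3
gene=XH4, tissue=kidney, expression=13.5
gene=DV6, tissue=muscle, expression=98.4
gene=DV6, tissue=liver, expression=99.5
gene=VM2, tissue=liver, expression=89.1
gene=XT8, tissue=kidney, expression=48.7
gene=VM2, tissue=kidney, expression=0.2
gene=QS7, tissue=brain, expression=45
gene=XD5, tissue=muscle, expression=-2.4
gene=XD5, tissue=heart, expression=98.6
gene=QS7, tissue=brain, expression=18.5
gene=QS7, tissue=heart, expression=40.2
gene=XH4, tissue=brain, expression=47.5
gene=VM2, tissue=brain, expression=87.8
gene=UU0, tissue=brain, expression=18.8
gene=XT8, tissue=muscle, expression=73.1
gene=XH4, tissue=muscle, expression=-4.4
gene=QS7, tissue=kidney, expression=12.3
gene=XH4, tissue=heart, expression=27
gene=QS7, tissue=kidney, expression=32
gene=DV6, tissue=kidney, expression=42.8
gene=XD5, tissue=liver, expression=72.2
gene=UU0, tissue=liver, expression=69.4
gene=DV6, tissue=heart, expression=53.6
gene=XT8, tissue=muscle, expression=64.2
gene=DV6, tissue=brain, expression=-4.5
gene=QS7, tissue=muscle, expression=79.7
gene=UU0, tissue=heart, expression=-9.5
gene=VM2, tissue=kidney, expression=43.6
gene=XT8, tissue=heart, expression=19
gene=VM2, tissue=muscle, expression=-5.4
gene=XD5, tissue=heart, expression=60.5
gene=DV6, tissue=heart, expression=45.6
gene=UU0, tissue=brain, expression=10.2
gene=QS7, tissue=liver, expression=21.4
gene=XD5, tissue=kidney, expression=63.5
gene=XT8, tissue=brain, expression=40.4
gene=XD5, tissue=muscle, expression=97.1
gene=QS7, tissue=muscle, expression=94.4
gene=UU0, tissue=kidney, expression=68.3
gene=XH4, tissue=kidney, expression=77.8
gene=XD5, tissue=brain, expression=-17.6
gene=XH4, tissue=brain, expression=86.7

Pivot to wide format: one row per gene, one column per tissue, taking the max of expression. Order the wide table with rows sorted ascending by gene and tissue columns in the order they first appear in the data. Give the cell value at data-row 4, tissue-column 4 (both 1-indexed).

14.9

With rows sorted ascending by gene, row 4 is gene=VM2. tissue columns in first-appearance order: brain, heart, liver, muscle, kidney; column 4 is muscle.
Long rows with gene=VM2, tissue=muscle: max(14.9, -5.4) = 14.9.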